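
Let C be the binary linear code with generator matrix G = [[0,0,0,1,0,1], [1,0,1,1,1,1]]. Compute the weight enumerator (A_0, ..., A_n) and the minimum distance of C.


Weight distribution: A_0 = 1, A_2 = 1, A_3 = 1, A_5 = 1. Minimum distance d = 2.

Enumerate all 2^2 = 4 messages m ∈ F_2^2.
For each, compute codeword c = mG in F_2^6, then tally its weight.
  m = 00 → c = 000000, weight = 0.
  m = 10 → c = 000101, weight = 2.
  m = 01 → c = 101111, weight = 5.
  m = 11 → c = 101010, weight = 3.
Tally weights:
  weight 0: 1 codewords.
  weight 2: 1 codewords.
  weight 3: 1 codewords.
  weight 5: 1 codewords.
Minimum distance d = smallest w > 0 with A_w > 0 = 2.
Sanity: Σ A_w = 4 = 2^2 = 4 ✓.


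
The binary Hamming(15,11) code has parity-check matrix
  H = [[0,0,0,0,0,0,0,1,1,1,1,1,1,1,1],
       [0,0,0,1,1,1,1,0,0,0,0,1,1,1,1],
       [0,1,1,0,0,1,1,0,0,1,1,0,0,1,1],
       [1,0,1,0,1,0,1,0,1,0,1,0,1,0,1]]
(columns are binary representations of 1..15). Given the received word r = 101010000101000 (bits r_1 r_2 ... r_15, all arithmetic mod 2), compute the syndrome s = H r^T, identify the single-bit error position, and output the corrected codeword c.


s = (0, 0, 0, 1)^T, error position = 1, corrected codeword c = 001010000101000

Compute s = H r^T mod 2 one row at a time:
  s_1 = 0 + 0 + 1 + 0 + 1 + 0 + 0 + 0 = 2 ≡ 0 (mod 2).
  s_2 = 0 + 1 + 0 + 0 + 1 + 0 + 0 + 0 = 2 ≡ 0 (mod 2).
  s_3 = 0 + 1 + 0 + 0 + 1 + 0 + 0 + 0 = 2 ≡ 0 (mod 2).
  s_4 = 1 + 1 + 1 + 0 + 0 + 0 + 0 + 0 = 3 ≡ 1 (mod 2).
s = (0, 0, 0, 1)^T — this equals column 1 of H (binary 0001), so error is at position 1.
Correct: flip bit 1 of r = 101010000101000 to get c = 001010000101000.


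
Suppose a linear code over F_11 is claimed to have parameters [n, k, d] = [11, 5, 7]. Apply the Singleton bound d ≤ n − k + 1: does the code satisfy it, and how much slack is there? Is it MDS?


Singleton RHS = n − k + 1 = 7, slack = 0, bound satisfied, MDS.

Singleton bound: d ≤ n − k + 1.
Here n = 11, k = 5, so n − k + 1 = 7.
Given d = 7, check d ≤ 7: YES.
Slack = (n − k + 1) − d = 0.
The code is MDS (slack = 0).
Description: the claimed parameters are [11, 5, 7]_11; such a code would be MDS (meets Singleton bound).


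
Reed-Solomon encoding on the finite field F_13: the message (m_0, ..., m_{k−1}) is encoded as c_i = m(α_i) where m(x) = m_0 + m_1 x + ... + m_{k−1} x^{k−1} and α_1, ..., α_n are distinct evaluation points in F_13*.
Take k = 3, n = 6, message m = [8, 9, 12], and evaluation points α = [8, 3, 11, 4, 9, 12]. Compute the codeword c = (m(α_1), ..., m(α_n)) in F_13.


c = [3, 0, 12, 2, 8, 11]

Message polynomial: m(x) = 8 + 9·x + 12·x^2 (mod 13).
For each evaluation point α_i, compute m(α_i) mod 13:
  α_1 = 8: Horner steps 12 → 1 → 3, so m(8) = 3.
  α_2 = 3: Horner steps 12 → 6 → 0, so m(3) = 0.
  α_3 = 11: Horner steps 12 → 11 → 12, so m(11) = 12.
  α_4 = 4: Horner steps 12 → 5 → 2, so m(4) = 2.
  α_5 = 9: Horner steps 12 → 0 → 8, so m(9) = 8.
  α_6 = 12: Horner steps 12 → 10 → 11, so m(12) = 11.
Codeword c = [3, 0, 12, 2, 8, 11] ∈ F_13^6.


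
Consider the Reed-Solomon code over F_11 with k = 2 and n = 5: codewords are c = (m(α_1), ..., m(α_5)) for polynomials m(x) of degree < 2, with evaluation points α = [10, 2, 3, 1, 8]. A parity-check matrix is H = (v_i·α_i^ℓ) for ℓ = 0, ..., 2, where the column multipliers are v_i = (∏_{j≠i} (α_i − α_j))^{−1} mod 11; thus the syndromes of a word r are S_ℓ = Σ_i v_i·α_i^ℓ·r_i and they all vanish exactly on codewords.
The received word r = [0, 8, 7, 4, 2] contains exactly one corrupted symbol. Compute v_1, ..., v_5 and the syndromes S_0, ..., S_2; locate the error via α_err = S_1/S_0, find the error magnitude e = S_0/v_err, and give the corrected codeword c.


S = (10, 10, 10), error at position 4, error magnitude e = 6, c = [0, 8, 7, 9, 2].

Step 1: column multipliers v_i = (∏_{j≠i}(α_i − α_j))^{−1} mod 11.
  i = 1 (α = 10): (10−2)(10−3)(10−1)(10−8) = 8·7·9·2 = 1008 ≡ 7, so v_1 = 7^{−1} = 8 (mod 11).
  i = 2 (α = 2): (2−10)(2−3)(2−1)(2−8) = (−8)·(−1)·1·(−6) = −48 ≡ 7, so v_2 = 7^{−1} = 8 (mod 11).
  i = 3 (α = 3): (3−10)(3−2)(3−1)(3−8) = (−7)·1·2·(−5) = 70 ≡ 4, so v_3 = 4^{−1} = 3 (mod 11).
  i = 4 (α = 1): (1−10)(1−2)(1−3)(1−8) = (−9)·(−1)·(−2)·(−7) = 126 ≡ 5, so v_4 = 5^{−1} = 9 (mod 11).
  i = 5 (α = 8): (8−10)(8−2)(8−3)(8−1) = (−2)·6·5·7 = −420 ≡ 9, so v_5 = 9^{−1} = 5 (mod 11).
  v = [8, 8, 3, 9, 5].
Step 2: syndromes of r = [0, 8, 7, 4, 2] (all sums mod 11).
  S_0 = Σ v_i r_i = 8·0 + 8·8 + 3·7 + 9·4 + 5·2 = 131 ≡ 10.
  S_1 = Σ v_i α_i r_i = 8·10·0 + 8·2·8 + 3·3·7 + 9·1·4 + 5·8·2 = 307 ≡ 10.
  α_i^2 mod 11 = [1, 4, 9, 1, 9].
  S_2 = Σ v_i α_i^2 r_i = 8·1·0 + 8·4·8 + 3·9·7 + 9·1·4 + 5·9·2 = 571 ≡ 10.
  S = (10, 10, 10) ≠ 0, so r is not a codeword (an error is present).
Step 3: locate the error. For a single error e at position i, S_ℓ = v_i·e·α_i^ℓ, so α_err = S_1/S_0.
  S_0^{−1} = 10^{−1} = 10 (mod 11), so α_err = 10·10 = 100 ≡ 1 = α_4. Error position i = 4.
  Consistency check: S_2/S_1 = 10·10 = 100 ≡ 1 = α_err ✓ (single-error assumption holds).
Step 4: error magnitude e = S_0/v_4 = S_0·∏_{j≠4}(α_4 − α_j) = 10·5 = 50 ≡ 6 (mod 11).
Step 5: correct position 4: c_4 = r_4 − e = 4 − 6 ≡ 9 (mod 11). Hence c = [0, 8, 7, 9, 2].
  Check: interpolating c through the α_i gives m(x) = 10 + 10·x (degree < 2) with m(α_i) = c_i for every i, so c is indeed a codeword.


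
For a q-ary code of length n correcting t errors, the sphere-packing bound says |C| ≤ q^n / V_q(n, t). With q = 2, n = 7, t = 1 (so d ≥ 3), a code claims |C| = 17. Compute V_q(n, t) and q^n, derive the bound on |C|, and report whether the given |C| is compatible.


V_q(n, t) = 8, q^n = 128, Hamming bound = 16, |C| = 17 > bound (violated).

Step 1: Compute V_q(n, t) = Σ_{j=0}^1 C(n, j) (q−1)^j.
  j = 0: C(7,0)·(1)^0 = 1·1 = 1.
  j = 1: C(7,1)·(1)^1 = 7·1 = 7.
  V_q(n, t) = 1 + 7 = 8.
Step 2: q^n = 2^7 = 128.
Step 3: Hamming bound ⌊q^n / V_q(n,t)⌋ = ⌊128/8⌋ = 16.
Step 4: Compare |C| = 17 to 16: violated.
The claimed |C| lies above the Hamming bound, so no 2-ary code of length 7 with d ≥ 3 can have 17 codewords.


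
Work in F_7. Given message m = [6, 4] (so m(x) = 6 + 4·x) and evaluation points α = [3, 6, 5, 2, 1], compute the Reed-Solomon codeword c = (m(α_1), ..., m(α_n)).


c = [4, 2, 5, 0, 3]

Message polynomial: m(x) = 6 + 4·x (mod 7).
For each evaluation point α_i, compute m(α_i) mod 7:
  α_1 = 3: Horner steps 4 → 4, so m(3) = 4.
  α_2 = 6: Horner steps 4 → 2, so m(6) = 2.
  α_3 = 5: Horner steps 4 → 5, so m(5) = 5.
  α_4 = 2: Horner steps 4 → 0, so m(2) = 0.
  α_5 = 1: Horner steps 4 → 3, so m(1) = 3.
Codeword c = [4, 2, 5, 0, 3] ∈ F_7^5.


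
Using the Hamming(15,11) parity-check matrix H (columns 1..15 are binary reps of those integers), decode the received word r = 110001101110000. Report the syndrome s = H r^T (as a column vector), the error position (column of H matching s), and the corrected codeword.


s = (1, 0, 1, 0)^T, error position = 10, corrected codeword c = 110001101010000

Compute s = H r^T mod 2 one row at a time:
  s_1 = 0 + 1 + 1 + 1 + 0 + 0 + 0 + 0 = 3 ≡ 1 (mod 2).
  s_2 = 0 + 0 + 1 + 1 + 0 + 0 + 0 + 0 = 2 ≡ 0 (mod 2).
  s_3 = 1 + 0 + 1 + 1 + 1 + 1 + 0 + 0 = 5 ≡ 1 (mod 2).
  s_4 = 1 + 0 + 0 + 1 + 1 + 1 + 0 + 0 = 4 ≡ 0 (mod 2).
s = (1, 0, 1, 0)^T — this equals column 10 of H (binary 1010), so error is at position 10.
Correct: flip bit 10 of r = 110001101110000 to get c = 110001101010000.


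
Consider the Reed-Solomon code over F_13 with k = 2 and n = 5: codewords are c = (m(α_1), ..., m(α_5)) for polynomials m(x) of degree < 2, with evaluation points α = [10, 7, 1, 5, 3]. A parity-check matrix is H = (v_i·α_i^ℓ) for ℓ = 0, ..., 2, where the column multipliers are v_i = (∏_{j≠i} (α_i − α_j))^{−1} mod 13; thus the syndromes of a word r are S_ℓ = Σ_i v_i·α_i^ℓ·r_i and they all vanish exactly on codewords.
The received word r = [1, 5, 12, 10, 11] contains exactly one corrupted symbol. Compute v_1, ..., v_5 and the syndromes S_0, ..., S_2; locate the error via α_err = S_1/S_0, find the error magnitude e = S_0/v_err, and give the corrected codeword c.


S = (4, 2, 1), error at position 2, error magnitude e = 9, c = [1, 9, 12, 10, 11].

Step 1: column multipliers v_i = (∏_{j≠i}(α_i − α_j))^{−1} mod 13.
  i = 1 (α = 10): (10−7)(10−1)(10−5)(10−3) = 3·9·5·7 = 945 ≡ 9, so v_1 = 9^{−1} = 3 (mod 13).
  i = 2 (α = 7): (7−10)(7−1)(7−5)(7−3) = (−3)·6·2·4 = −144 ≡ 12, so v_2 = 12^{−1} = 12 (mod 13).
  i = 3 (α = 1): (1−10)(1−7)(1−5)(1−3) = (−9)·(−6)·(−4)·(−2) = 432 ≡ 3, so v_3 = 3^{−1} = 9 (mod 13).
  i = 4 (α = 5): (5−10)(5−7)(5−1)(5−3) = (−5)·(−2)·4·2 = 80 ≡ 2, so v_4 = 2^{−1} = 7 (mod 13).
  i = 5 (α = 3): (3−10)(3−7)(3−1)(3−5) = (−7)·(−4)·2·(−2) = −112 ≡ 5, so v_5 = 5^{−1} = 8 (mod 13).
  v = [3, 12, 9, 7, 8].
Step 2: syndromes of r = [1, 5, 12, 10, 11] (all sums mod 13).
  S_0 = Σ v_i r_i = 3·1 + 12·5 + 9·12 + 7·10 + 8·11 = 329 ≡ 4.
  S_1 = Σ v_i α_i r_i = 3·10·1 + 12·7·5 + 9·1·12 + 7·5·10 + 8·3·11 = 1172 ≡ 2.
  α_i^2 mod 13 = [9, 10, 1, 12, 9].
  S_2 = Σ v_i α_i^2 r_i = 3·9·1 + 12·10·5 + 9·1·12 + 7·12·10 + 8·9·11 = 2367 ≡ 1.
  S = (4, 2, 1) ≠ 0, so r is not a codeword (an error is present).
Step 3: locate the error. For a single error e at position i, S_ℓ = v_i·e·α_i^ℓ, so α_err = S_1/S_0.
  S_0^{−1} = 4^{−1} = 10 (mod 13), so α_err = 2·10 = 20 ≡ 7 = α_2. Error position i = 2.
  Consistency check: S_2/S_1 = 1·7 = 7 ≡ 7 = α_err ✓ (single-error assumption holds).
Step 4: error magnitude e = S_0/v_2 = S_0·∏_{j≠2}(α_2 − α_j) = 4·12 = 48 ≡ 9 (mod 13).
Step 5: correct position 2: c_2 = r_2 − e = 5 − 9 ≡ 9 (mod 13). Hence c = [1, 9, 12, 10, 11].
  Check: interpolating c through the α_i gives m(x) = 6 + 6·x (degree < 2) with m(α_i) = c_i for every i, so c is indeed a codeword.


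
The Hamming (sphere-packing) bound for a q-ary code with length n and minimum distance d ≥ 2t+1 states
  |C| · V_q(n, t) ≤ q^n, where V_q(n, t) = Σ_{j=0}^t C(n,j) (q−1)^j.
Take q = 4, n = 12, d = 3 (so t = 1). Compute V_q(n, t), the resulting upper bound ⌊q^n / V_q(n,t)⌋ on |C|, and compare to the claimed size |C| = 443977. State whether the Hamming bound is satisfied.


V_q(n, t) = 37, q^n = 16777216, Hamming bound = 453438, |C| = 443977 ≤ bound (satisfied).

Step 1: Compute V_q(n, t) = Σ_{j=0}^1 C(n, j) (q−1)^j.
  j = 0: C(12,0)·(3)^0 = 1·1 = 1.
  j = 1: C(12,1)·(3)^1 = 12·3 = 36.
  V_q(n, t) = 1 + 36 = 37.
Step 2: q^n = 4^12 = 16777216.
Step 3: Hamming bound ⌊q^n / V_q(n,t)⌋ = ⌊16777216/37⌋ = 453438.
Step 4: Compare |C| = 443977 to 453438: satisfied.
The claimed |C| lies below the Hamming bound.


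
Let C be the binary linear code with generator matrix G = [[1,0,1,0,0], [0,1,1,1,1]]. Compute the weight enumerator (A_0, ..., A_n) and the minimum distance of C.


Weight distribution: A_0 = 1, A_2 = 1, A_4 = 2. Minimum distance d = 2.

Enumerate all 2^2 = 4 messages m ∈ F_2^2.
For each, compute codeword c = mG in F_2^5, then tally its weight.
  m = 00 → c = 00000, weight = 0.
  m = 10 → c = 10100, weight = 2.
  m = 01 → c = 01111, weight = 4.
  m = 11 → c = 11011, weight = 4.
Tally weights:
  weight 0: 1 codewords.
  weight 2: 1 codewords.
  weight 4: 2 codewords.
Minimum distance d = smallest w > 0 with A_w > 0 = 2.
Sanity: Σ A_w = 4 = 2^2 = 4 ✓.


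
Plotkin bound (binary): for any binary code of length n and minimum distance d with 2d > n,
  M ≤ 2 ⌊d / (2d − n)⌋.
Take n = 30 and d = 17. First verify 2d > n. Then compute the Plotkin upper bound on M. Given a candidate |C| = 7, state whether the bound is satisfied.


Plotkin bound M ≤ 8; given |C| = 7 ≤ bound (satisfied).

Check applicability: 2d = 34, n = 30.
2d − n = 4 > 0, so Plotkin applies.
Compute d/(2d−n) = 17/4 ≈ 4.2500.
⌊d/(2d−n)⌋ = 4.
Plotkin bound: M ≤ 2·4 = 8.
Given |C| = 7, check: satisfied.
This |C| is below the Plotkin bound.


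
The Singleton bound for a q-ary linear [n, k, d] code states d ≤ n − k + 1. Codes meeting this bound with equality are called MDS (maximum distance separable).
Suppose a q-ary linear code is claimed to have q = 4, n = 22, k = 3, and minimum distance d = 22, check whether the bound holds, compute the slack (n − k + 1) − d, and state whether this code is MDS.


Singleton RHS = n − k + 1 = 20, slack = -2, bound violated (no such code; not MDS).

Singleton bound: d ≤ n − k + 1.
Here n = 22, k = 3, so n − k + 1 = 20.
Given d = 22, check d ≤ 20: NO.
Slack = (n − k + 1) − d = -2.
The slack is negative: d = 22 exceeds n − k + 1 = 20 by 2, so the Singleton bound is violated and no linear [22, 3, 22]_4 code can exist. In particular it is not MDS (MDS requires d = n − k + 1 exactly).
Description: the claimed parameters are [22, 3, 22]_4; such a code would be impossible (violates the Singleton bound).


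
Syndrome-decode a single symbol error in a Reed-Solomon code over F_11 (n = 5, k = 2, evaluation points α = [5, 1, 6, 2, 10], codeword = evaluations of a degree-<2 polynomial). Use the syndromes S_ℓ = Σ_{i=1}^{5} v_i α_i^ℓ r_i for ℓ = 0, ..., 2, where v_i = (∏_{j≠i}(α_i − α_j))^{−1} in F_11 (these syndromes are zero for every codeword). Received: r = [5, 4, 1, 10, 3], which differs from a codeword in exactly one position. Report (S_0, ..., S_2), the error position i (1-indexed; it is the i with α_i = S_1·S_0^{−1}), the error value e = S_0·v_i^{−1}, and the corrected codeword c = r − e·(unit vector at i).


S = (2, 10, 6), error at position 1, error magnitude e = 10, c = [6, 4, 1, 10, 3].

Step 1: column multipliers v_i = (∏_{j≠i}(α_i − α_j))^{−1} mod 11.
  i = 1 (α = 5): (5−1)(5−6)(5−2)(5−10) = 4·(−1)·3·(−5) = 60 ≡ 5, so v_1 = 5^{−1} = 9 (mod 11).
  i = 2 (α = 1): (1−5)(1−6)(1−2)(1−10) = (−4)·(−5)·(−1)·(−9) = 180 ≡ 4, so v_2 = 4^{−1} = 3 (mod 11).
  i = 3 (α = 6): (6−5)(6−1)(6−2)(6−10) = 1·5·4·(−4) = −80 ≡ 8, so v_3 = 8^{−1} = 7 (mod 11).
  i = 4 (α = 2): (2−5)(2−1)(2−6)(2−10) = (−3)·1·(−4)·(−8) = −96 ≡ 3, so v_4 = 3^{−1} = 4 (mod 11).
  i = 5 (α = 10): (10−5)(10−1)(10−6)(10−2) = 5·9·4·8 = 1440 ≡ 10, so v_5 = 10^{−1} = 10 (mod 11).
  v = [9, 3, 7, 4, 10].
Step 2: syndromes of r = [5, 4, 1, 10, 3] (all sums mod 11).
  S_0 = Σ v_i r_i = 9·5 + 3·4 + 7·1 + 4·10 + 10·3 = 134 ≡ 2.
  S_1 = Σ v_i α_i r_i = 9·5·5 + 3·1·4 + 7·6·1 + 4·2·10 + 10·10·3 = 659 ≡ 10.
  α_i^2 mod 11 = [3, 1, 3, 4, 1].
  S_2 = Σ v_i α_i^2 r_i = 9·3·5 + 3·1·4 + 7·3·1 + 4·4·10 + 10·1·3 = 358 ≡ 6.
  S = (2, 10, 6) ≠ 0, so r is not a codeword (an error is present).
Step 3: locate the error. For a single error e at position i, S_ℓ = v_i·e·α_i^ℓ, so α_err = S_1/S_0.
  S_0^{−1} = 2^{−1} = 6 (mod 11), so α_err = 10·6 = 60 ≡ 5 = α_1. Error position i = 1.
  Consistency check: S_2/S_1 = 6·10 = 60 ≡ 5 = α_err ✓ (single-error assumption holds).
Step 4: error magnitude e = S_0/v_1 = S_0·∏_{j≠1}(α_1 − α_j) = 2·5 = 10 ≡ 10 (mod 11).
Step 5: correct position 1: c_1 = r_1 − e = 5 − 10 ≡ 6 (mod 11). Hence c = [6, 4, 1, 10, 3].
  Check: interpolating c through the α_i gives m(x) = 9 + 6·x (degree < 2) with m(α_i) = c_i for every i, so c is indeed a codeword.


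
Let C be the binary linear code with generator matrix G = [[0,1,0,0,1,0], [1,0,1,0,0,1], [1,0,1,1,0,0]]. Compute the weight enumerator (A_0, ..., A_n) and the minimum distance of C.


Weight distribution: A_0 = 1, A_2 = 2, A_3 = 2, A_4 = 1, A_5 = 2. Minimum distance d = 2.

Enumerate all 2^3 = 8 messages m ∈ F_2^3.
For each, compute codeword c = mG in F_2^6, then tally its weight.
  m = 000 → c = 000000, weight = 0.
  m = 100 → c = 010010, weight = 2.
  m = 010 → c = 101001, weight = 3.
  m = 110 → c = 111011, weight = 5.
  m = 001 → c = 101100, weight = 3.
  m = 101 → c = 111110, weight = 5.
  m = 011 → c = 000101, weight = 2.
  m = 111 → c = 010111, weight = 4.
Tally weights:
  weight 0: 1 codewords.
  weight 2: 2 codewords.
  weight 3: 2 codewords.
  weight 4: 1 codewords.
  weight 5: 2 codewords.
Minimum distance d = smallest w > 0 with A_w > 0 = 2.
Sanity: Σ A_w = 8 = 2^3 = 8 ✓.


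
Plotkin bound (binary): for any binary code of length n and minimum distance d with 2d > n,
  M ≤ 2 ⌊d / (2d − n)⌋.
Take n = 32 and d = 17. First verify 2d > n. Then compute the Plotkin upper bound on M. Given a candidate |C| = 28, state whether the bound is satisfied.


Plotkin bound M ≤ 16; given |C| = 28 > bound (violated).

Check applicability: 2d = 34, n = 32.
2d − n = 2 > 0, so Plotkin applies.
Compute d/(2d−n) = 17/2 ≈ 8.5000.
⌊d/(2d−n)⌋ = 8.
Plotkin bound: M ≤ 2·8 = 16.
Given |C| = 28, check: VIOLATED.
This |C| is above the Plotkin bound, so no binary code with n = 32, d = 17 and 28 codewords exists.


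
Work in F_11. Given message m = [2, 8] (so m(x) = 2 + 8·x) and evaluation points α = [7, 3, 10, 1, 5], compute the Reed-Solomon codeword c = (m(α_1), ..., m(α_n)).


c = [3, 4, 5, 10, 9]

Message polynomial: m(x) = 2 + 8·x (mod 11).
For each evaluation point α_i, compute m(α_i) mod 11:
  α_1 = 7: Horner steps 8 → 3, so m(7) = 3.
  α_2 = 3: Horner steps 8 → 4, so m(3) = 4.
  α_3 = 10: Horner steps 8 → 5, so m(10) = 5.
  α_4 = 1: Horner steps 8 → 10, so m(1) = 10.
  α_5 = 5: Horner steps 8 → 9, so m(5) = 9.
Codeword c = [3, 4, 5, 10, 9] ∈ F_11^5.


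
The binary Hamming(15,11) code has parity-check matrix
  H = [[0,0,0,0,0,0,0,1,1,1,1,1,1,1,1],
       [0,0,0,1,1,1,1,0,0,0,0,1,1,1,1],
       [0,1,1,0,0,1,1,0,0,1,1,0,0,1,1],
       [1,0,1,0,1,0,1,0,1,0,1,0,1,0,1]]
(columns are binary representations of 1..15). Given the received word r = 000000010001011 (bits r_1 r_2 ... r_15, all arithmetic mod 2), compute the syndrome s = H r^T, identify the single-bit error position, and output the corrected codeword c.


s = (0, 1, 0, 1)^T, error position = 5, corrected codeword c = 000010010001011

Compute s = H r^T mod 2 one row at a time:
  s_1 = 1 + 0 + 0 + 0 + 1 + 0 + 1 + 1 = 4 ≡ 0 (mod 2).
  s_2 = 0 + 0 + 0 + 0 + 1 + 0 + 1 + 1 = 3 ≡ 1 (mod 2).
  s_3 = 0 + 0 + 0 + 0 + 0 + 0 + 1 + 1 = 2 ≡ 0 (mod 2).
  s_4 = 0 + 0 + 0 + 0 + 0 + 0 + 0 + 1 = 1 ≡ 1 (mod 2).
s = (0, 1, 0, 1)^T — this equals column 5 of H (binary 0101), so error is at position 5.
Correct: flip bit 5 of r = 000000010001011 to get c = 000010010001011.


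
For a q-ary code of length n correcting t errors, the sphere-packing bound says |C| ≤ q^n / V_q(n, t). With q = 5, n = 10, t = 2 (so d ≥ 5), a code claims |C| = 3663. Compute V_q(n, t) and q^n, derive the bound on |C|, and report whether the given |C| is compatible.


V_q(n, t) = 761, q^n = 9765625, Hamming bound = 12832, |C| = 3663 ≤ bound (satisfied).

Step 1: Compute V_q(n, t) = Σ_{j=0}^2 C(n, j) (q−1)^j.
  j = 0: C(10,0)·(4)^0 = 1·1 = 1.
  j = 1: C(10,1)·(4)^1 = 10·4 = 40.
  j = 2: C(10,2)·(4)^2 = 45·16 = 720.
  V_q(n, t) = 1 + 40 + 720 = 761.
Step 2: q^n = 5^10 = 9765625.
Step 3: Hamming bound ⌊q^n / V_q(n,t)⌋ = ⌊9765625/761⌋ = 12832.
Step 4: Compare |C| = 3663 to 12832: satisfied.
The claimed |C| lies below the Hamming bound.


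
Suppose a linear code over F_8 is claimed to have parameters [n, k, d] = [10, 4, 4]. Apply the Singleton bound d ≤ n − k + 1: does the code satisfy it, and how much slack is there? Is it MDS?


Singleton RHS = n − k + 1 = 7, slack = 3, bound satisfied, not MDS.

Singleton bound: d ≤ n − k + 1.
Here n = 10, k = 4, so n − k + 1 = 7.
Given d = 4, check d ≤ 7: YES.
Slack = (n − k + 1) − d = 3.
The code is NOT MDS (slack = 3 > 0).
Description: the claimed parameters are [10, 4, 4]_8; such a code would be non-MDS.


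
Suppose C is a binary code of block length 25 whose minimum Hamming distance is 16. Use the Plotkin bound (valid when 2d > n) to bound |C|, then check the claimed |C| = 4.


Plotkin bound M ≤ 4; given |C| = 4 ≤ bound (satisfied).

Check applicability: 2d = 32, n = 25.
2d − n = 7 > 0, so Plotkin applies.
Compute d/(2d−n) = 16/7 ≈ 2.2857.
⌊d/(2d−n)⌋ = 2.
Plotkin bound: M ≤ 2·2 = 4.
Given |C| = 4, check: satisfied.
This |C| is at the Plotkin bound.


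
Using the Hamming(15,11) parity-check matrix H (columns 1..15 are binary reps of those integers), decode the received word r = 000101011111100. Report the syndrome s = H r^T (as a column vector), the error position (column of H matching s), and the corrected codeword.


s = (0, 0, 1, 1)^T, error position = 3, corrected codeword c = 001101011111100

Compute s = H r^T mod 2 one row at a time:
  s_1 = 1 + 1 + 1 + 1 + 1 + 1 + 0 + 0 = 6 ≡ 0 (mod 2).
  s_2 = 1 + 0 + 1 + 0 + 1 + 1 + 0 + 0 = 4 ≡ 0 (mod 2).
  s_3 = 0 + 0 + 1 + 0 + 1 + 1 + 0 + 0 = 3 ≡ 1 (mod 2).
  s_4 = 0 + 0 + 0 + 0 + 1 + 1 + 1 + 0 = 3 ≡ 1 (mod 2).
s = (0, 0, 1, 1)^T — this equals column 3 of H (binary 0011), so error is at position 3.
Correct: flip bit 3 of r = 000101011111100 to get c = 001101011111100.


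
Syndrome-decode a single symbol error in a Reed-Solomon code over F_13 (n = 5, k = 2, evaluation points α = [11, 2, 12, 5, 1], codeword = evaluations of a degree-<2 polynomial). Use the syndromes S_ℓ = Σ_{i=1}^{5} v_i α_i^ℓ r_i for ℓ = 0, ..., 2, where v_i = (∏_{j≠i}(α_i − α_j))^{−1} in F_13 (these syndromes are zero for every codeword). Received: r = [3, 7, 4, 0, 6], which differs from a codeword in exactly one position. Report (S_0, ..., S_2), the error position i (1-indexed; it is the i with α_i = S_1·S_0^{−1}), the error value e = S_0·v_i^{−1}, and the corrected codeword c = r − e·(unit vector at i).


S = (12, 8, 1), error at position 4, error magnitude e = 3, c = [3, 7, 4, 10, 6].

Step 1: column multipliers v_i = (∏_{j≠i}(α_i − α_j))^{−1} mod 13.
  i = 1 (α = 11): (11−2)(11−12)(11−5)(11−1) = 9·(−1)·6·10 = −540 ≡ 6, so v_1 = 6^{−1} = 11 (mod 13).
  i = 2 (α = 2): (2−11)(2−12)(2−5)(2−1) = (−9)·(−10)·(−3)·1 = −270 ≡ 3, so v_2 = 3^{−1} = 9 (mod 13).
  i = 3 (α = 12): (12−11)(12−2)(12−5)(12−1) = 1·10·7·11 = 770 ≡ 3, so v_3 = 3^{−1} = 9 (mod 13).
  i = 4 (α = 5): (5−11)(5−2)(5−12)(5−1) = (−6)·3·(−7)·4 = 504 ≡ 10, so v_4 = 10^{−1} = 4 (mod 13).
  i = 5 (α = 1): (1−11)(1−2)(1−12)(1−5) = (−10)·(−1)·(−11)·(−4) = 440 ≡ 11, so v_5 = 11^{−1} = 6 (mod 13).
  v = [11, 9, 9, 4, 6].
Step 2: syndromes of r = [3, 7, 4, 0, 6] (all sums mod 13).
  S_0 = Σ v_i r_i = 11·3 + 9·7 + 9·4 + 4·0 + 6·6 = 168 ≡ 12.
  S_1 = Σ v_i α_i r_i = 11·11·3 + 9·2·7 + 9·12·4 + 4·5·0 + 6·1·6 = 957 ≡ 8.
  α_i^2 mod 13 = [4, 4, 1, 12, 1].
  S_2 = Σ v_i α_i^2 r_i = 11·4·3 + 9·4·7 + 9·1·4 + 4·12·0 + 6·1·6 = 456 ≡ 1.
  S = (12, 8, 1) ≠ 0, so r is not a codeword (an error is present).
Step 3: locate the error. For a single error e at position i, S_ℓ = v_i·e·α_i^ℓ, so α_err = S_1/S_0.
  S_0^{−1} = 12^{−1} = 12 (mod 13), so α_err = 8·12 = 96 ≡ 5 = α_4. Error position i = 4.
  Consistency check: S_2/S_1 = 1·5 = 5 ≡ 5 = α_err ✓ (single-error assumption holds).
Step 4: error magnitude e = S_0/v_4 = S_0·∏_{j≠4}(α_4 − α_j) = 12·10 = 120 ≡ 3 (mod 13).
Step 5: correct position 4: c_4 = r_4 − e = 0 − 3 ≡ 10 (mod 13). Hence c = [3, 7, 4, 10, 6].
  Check: interpolating c through the α_i gives m(x) = 5 + 1·x (degree < 2) with m(α_i) = c_i for every i, so c is indeed a codeword.


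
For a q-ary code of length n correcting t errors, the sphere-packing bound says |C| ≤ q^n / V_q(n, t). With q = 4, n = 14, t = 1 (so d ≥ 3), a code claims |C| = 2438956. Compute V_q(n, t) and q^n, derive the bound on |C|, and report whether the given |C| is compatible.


V_q(n, t) = 43, q^n = 268435456, Hamming bound = 6242685, |C| = 2438956 ≤ bound (satisfied).

Step 1: Compute V_q(n, t) = Σ_{j=0}^1 C(n, j) (q−1)^j.
  j = 0: C(14,0)·(3)^0 = 1·1 = 1.
  j = 1: C(14,1)·(3)^1 = 14·3 = 42.
  V_q(n, t) = 1 + 42 = 43.
Step 2: q^n = 4^14 = 268435456.
Step 3: Hamming bound ⌊q^n / V_q(n,t)⌋ = ⌊268435456/43⌋ = 6242685.
Step 4: Compare |C| = 2438956 to 6242685: satisfied.
The claimed |C| lies below the Hamming bound.


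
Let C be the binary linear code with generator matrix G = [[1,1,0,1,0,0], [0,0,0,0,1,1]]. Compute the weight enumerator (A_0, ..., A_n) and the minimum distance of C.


Weight distribution: A_0 = 1, A_2 = 1, A_3 = 1, A_5 = 1. Minimum distance d = 2.

Enumerate all 2^2 = 4 messages m ∈ F_2^2.
For each, compute codeword c = mG in F_2^6, then tally its weight.
  m = 00 → c = 000000, weight = 0.
  m = 10 → c = 110100, weight = 3.
  m = 01 → c = 000011, weight = 2.
  m = 11 → c = 110111, weight = 5.
Tally weights:
  weight 0: 1 codewords.
  weight 2: 1 codewords.
  weight 3: 1 codewords.
  weight 5: 1 codewords.
Minimum distance d = smallest w > 0 with A_w > 0 = 2.
Sanity: Σ A_w = 4 = 2^2 = 4 ✓.


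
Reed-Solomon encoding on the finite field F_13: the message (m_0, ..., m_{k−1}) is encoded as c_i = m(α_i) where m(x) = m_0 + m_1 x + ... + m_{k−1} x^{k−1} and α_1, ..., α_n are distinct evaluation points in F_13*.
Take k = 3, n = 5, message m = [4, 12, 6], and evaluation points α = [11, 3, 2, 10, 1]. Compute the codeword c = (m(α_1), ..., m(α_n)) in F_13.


c = [4, 3, 0, 9, 9]

Message polynomial: m(x) = 4 + 12·x + 6·x^2 (mod 13).
For each evaluation point α_i, compute m(α_i) mod 13:
  α_1 = 11: Horner steps 6 → 0 → 4, so m(11) = 4.
  α_2 = 3: Horner steps 6 → 4 → 3, so m(3) = 3.
  α_3 = 2: Horner steps 6 → 11 → 0, so m(2) = 0.
  α_4 = 10: Horner steps 6 → 7 → 9, so m(10) = 9.
  α_5 = 1: Horner steps 6 → 5 → 9, so m(1) = 9.
Codeword c = [4, 3, 0, 9, 9] ∈ F_13^5.


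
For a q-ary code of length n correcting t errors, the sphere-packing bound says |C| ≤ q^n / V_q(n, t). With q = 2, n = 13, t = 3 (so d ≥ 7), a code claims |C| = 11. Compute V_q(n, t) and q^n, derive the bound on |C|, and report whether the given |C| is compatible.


V_q(n, t) = 378, q^n = 8192, Hamming bound = 21, |C| = 11 ≤ bound (satisfied).

Step 1: Compute V_q(n, t) = Σ_{j=0}^3 C(n, j) (q−1)^j.
  j = 0: C(13,0)·(1)^0 = 1·1 = 1.
  j = 1: C(13,1)·(1)^1 = 13·1 = 13.
  j = 2: C(13,2)·(1)^2 = 78·1 = 78.
  j = 3: C(13,3)·(1)^3 = 286·1 = 286.
  V_q(n, t) = 1 + 13 + 78 + 286 = 378.
Step 2: q^n = 2^13 = 8192.
Step 3: Hamming bound ⌊q^n / V_q(n,t)⌋ = ⌊8192/378⌋ = 21.
Step 4: Compare |C| = 11 to 21: satisfied.
The claimed |C| lies below the Hamming bound.


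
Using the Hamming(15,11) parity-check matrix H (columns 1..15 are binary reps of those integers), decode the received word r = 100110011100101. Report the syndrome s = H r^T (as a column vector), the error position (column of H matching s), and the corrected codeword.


s = (1, 0, 0, 1)^T, error position = 9, corrected codeword c = 100110010100101

Compute s = H r^T mod 2 one row at a time:
  s_1 = 1 + 1 + 1 + 0 + 0 + 1 + 0 + 1 = 5 ≡ 1 (mod 2).
  s_2 = 1 + 1 + 0 + 0 + 0 + 1 + 0 + 1 = 4 ≡ 0 (mod 2).
  s_3 = 0 + 0 + 0 + 0 + 1 + 0 + 0 + 1 = 2 ≡ 0 (mod 2).
  s_4 = 1 + 0 + 1 + 0 + 1 + 0 + 1 + 1 = 5 ≡ 1 (mod 2).
s = (1, 0, 0, 1)^T — this equals column 9 of H (binary 1001), so error is at position 9.
Correct: flip bit 9 of r = 100110011100101 to get c = 100110010100101.


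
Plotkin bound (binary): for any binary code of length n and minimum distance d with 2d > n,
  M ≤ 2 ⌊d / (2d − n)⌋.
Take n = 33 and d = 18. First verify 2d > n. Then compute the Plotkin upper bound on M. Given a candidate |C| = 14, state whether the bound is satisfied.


Plotkin bound M ≤ 12; given |C| = 14 > bound (violated).

Check applicability: 2d = 36, n = 33.
2d − n = 3 > 0, so Plotkin applies.
Compute d/(2d−n) = 18/3 ≈ 6.0000.
⌊d/(2d−n)⌋ = 6.
Plotkin bound: M ≤ 2·6 = 12.
Given |C| = 14, check: VIOLATED.
This |C| is above the Plotkin bound, so no binary code with n = 33, d = 18 and 14 codewords exists.


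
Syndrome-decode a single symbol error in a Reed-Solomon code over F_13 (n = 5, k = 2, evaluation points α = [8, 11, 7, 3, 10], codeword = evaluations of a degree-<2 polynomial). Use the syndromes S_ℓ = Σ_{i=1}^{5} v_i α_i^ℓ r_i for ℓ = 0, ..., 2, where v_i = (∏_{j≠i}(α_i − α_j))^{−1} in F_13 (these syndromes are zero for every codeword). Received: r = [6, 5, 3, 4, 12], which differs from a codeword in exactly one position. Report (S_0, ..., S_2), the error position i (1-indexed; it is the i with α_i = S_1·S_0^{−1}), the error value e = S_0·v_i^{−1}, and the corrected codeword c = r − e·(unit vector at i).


S = (11, 4, 5), error at position 2, error magnitude e = 3, c = [6, 2, 3, 4, 12].

Step 1: column multipliers v_i = (∏_{j≠i}(α_i − α_j))^{−1} mod 13.
  i = 1 (α = 8): (8−11)(8−7)(8−3)(8−10) = (−3)·1·5·(−2) = 30 ≡ 4, so v_1 = 4^{−1} = 10 (mod 13).
  i = 2 (α = 11): (11−8)(11−7)(11−3)(11−10) = 3·4·8·1 = 96 ≡ 5, so v_2 = 5^{−1} = 8 (mod 13).
  i = 3 (α = 7): (7−8)(7−11)(7−3)(7−10) = (−1)·(−4)·4·(−3) = −48 ≡ 4, so v_3 = 4^{−1} = 10 (mod 13).
  i = 4 (α = 3): (3−8)(3−11)(3−7)(3−10) = (−5)·(−8)·(−4)·(−7) = 1120 ≡ 2, so v_4 = 2^{−1} = 7 (mod 13).
  i = 5 (α = 10): (10−8)(10−11)(10−7)(10−3) = 2·(−1)·3·7 = −42 ≡ 10, so v_5 = 10^{−1} = 4 (mod 13).
  v = [10, 8, 10, 7, 4].
Step 2: syndromes of r = [6, 5, 3, 4, 12] (all sums mod 13).
  S_0 = Σ v_i r_i = 10·6 + 8·5 + 10·3 + 7·4 + 4·12 = 206 ≡ 11.
  S_1 = Σ v_i α_i r_i = 10·8·6 + 8·11·5 + 10·7·3 + 7·3·4 + 4·10·12 = 1694 ≡ 4.
  α_i^2 mod 13 = [12, 4, 10, 9, 9].
  S_2 = Σ v_i α_i^2 r_i = 10·12·6 + 8·4·5 + 10·10·3 + 7·9·4 + 4·9·12 = 1864 ≡ 5.
  S = (11, 4, 5) ≠ 0, so r is not a codeword (an error is present).
Step 3: locate the error. For a single error e at position i, S_ℓ = v_i·e·α_i^ℓ, so α_err = S_1/S_0.
  S_0^{−1} = 11^{−1} = 6 (mod 13), so α_err = 4·6 = 24 ≡ 11 = α_2. Error position i = 2.
  Consistency check: S_2/S_1 = 5·10 = 50 ≡ 11 = α_err ✓ (single-error assumption holds).
Step 4: error magnitude e = S_0/v_2 = S_0·∏_{j≠2}(α_2 − α_j) = 11·5 = 55 ≡ 3 (mod 13).
Step 5: correct position 2: c_2 = r_2 − e = 5 − 3 ≡ 2 (mod 13). Hence c = [6, 2, 3, 4, 12].
  Check: interpolating c through the α_i gives m(x) = 8 + 3·x (degree < 2) with m(α_i) = c_i for every i, so c is indeed a codeword.


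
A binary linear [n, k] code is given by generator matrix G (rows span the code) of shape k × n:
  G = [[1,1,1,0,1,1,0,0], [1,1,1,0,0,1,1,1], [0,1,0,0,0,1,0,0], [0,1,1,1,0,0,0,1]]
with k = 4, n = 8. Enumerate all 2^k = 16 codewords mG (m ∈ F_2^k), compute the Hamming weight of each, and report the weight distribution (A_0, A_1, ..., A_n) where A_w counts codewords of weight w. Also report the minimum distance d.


Weight distribution: A_0 = 1, A_2 = 1, A_3 = 2, A_4 = 5, A_5 = 6, A_6 = 1. Minimum distance d = 2.

Enumerate all 2^4 = 16 messages m ∈ F_2^4.
For each, compute codeword c = mG in F_2^8, then tally its weight.
  m = 0000 → c = 00000000, weight = 0.
  m = 1000 → c = 11101100, weight = 5.
  m = 0100 → c = 11100111, weight = 6.
  m = 1100 → c = 00001011, weight = 3.
  m = 0010 → c = 01000100, weight = 2.
  m = 1010 → c = 10101000, weight = 3.
  m = 0110 → c = 10100011, weight = 4.
  m = 1110 → c = 01001111, weight = 5.
  m = 0001 → c = 01110001, weight = 4.
  m = 1001 → c = 10011101, weight = 5.
  m = 0101 → c = 10010110, weight = 4.
  m = 1101 → c = 01111010, weight = 5.
  m = 0011 → c = 00110101, weight = 4.
  m = 1011 → c = 11011001, weight = 5.
  m = 0111 → c = 11010010, weight = 4.
  m = 1111 → c = 00111110, weight = 5.
Tally weights:
  weight 0: 1 codewords.
  weight 2: 1 codewords.
  weight 3: 2 codewords.
  weight 4: 5 codewords.
  weight 5: 6 codewords.
  weight 6: 1 codewords.
Minimum distance d = smallest w > 0 with A_w > 0 = 2.
Sanity: Σ A_w = 16 = 2^4 = 16 ✓.


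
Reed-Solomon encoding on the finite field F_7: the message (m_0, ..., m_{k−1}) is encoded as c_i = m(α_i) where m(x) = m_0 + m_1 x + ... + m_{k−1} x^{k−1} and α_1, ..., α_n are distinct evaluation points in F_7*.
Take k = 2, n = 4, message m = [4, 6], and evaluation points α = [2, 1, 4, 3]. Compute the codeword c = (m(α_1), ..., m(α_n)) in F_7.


c = [2, 3, 0, 1]

Message polynomial: m(x) = 4 + 6·x (mod 7).
For each evaluation point α_i, compute m(α_i) mod 7:
  α_1 = 2: Horner steps 6 → 2, so m(2) = 2.
  α_2 = 1: Horner steps 6 → 3, so m(1) = 3.
  α_3 = 4: Horner steps 6 → 0, so m(4) = 0.
  α_4 = 3: Horner steps 6 → 1, so m(3) = 1.
Codeword c = [2, 3, 0, 1] ∈ F_7^4.


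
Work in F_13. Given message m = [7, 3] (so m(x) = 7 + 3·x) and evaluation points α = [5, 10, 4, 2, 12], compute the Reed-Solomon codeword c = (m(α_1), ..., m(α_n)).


c = [9, 11, 6, 0, 4]

Message polynomial: m(x) = 7 + 3·x (mod 13).
For each evaluation point α_i, compute m(α_i) mod 13:
  α_1 = 5: Horner steps 3 → 9, so m(5) = 9.
  α_2 = 10: Horner steps 3 → 11, so m(10) = 11.
  α_3 = 4: Horner steps 3 → 6, so m(4) = 6.
  α_4 = 2: Horner steps 3 → 0, so m(2) = 0.
  α_5 = 12: Horner steps 3 → 4, so m(12) = 4.
Codeword c = [9, 11, 6, 0, 4] ∈ F_13^5.


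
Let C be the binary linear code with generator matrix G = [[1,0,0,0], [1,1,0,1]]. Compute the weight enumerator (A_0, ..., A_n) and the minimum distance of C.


Weight distribution: A_0 = 1, A_1 = 1, A_2 = 1, A_3 = 1. Minimum distance d = 1.

Enumerate all 2^2 = 4 messages m ∈ F_2^2.
For each, compute codeword c = mG in F_2^4, then tally its weight.
  m = 00 → c = 0000, weight = 0.
  m = 10 → c = 1000, weight = 1.
  m = 01 → c = 1101, weight = 3.
  m = 11 → c = 0101, weight = 2.
Tally weights:
  weight 0: 1 codewords.
  weight 1: 1 codewords.
  weight 2: 1 codewords.
  weight 3: 1 codewords.
Minimum distance d = smallest w > 0 with A_w > 0 = 1.
Sanity: Σ A_w = 4 = 2^2 = 4 ✓.


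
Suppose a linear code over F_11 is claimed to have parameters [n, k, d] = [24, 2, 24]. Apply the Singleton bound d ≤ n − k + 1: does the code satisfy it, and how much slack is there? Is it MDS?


Singleton RHS = n − k + 1 = 23, slack = -1, bound violated (no such code; not MDS).

Singleton bound: d ≤ n − k + 1.
Here n = 24, k = 2, so n − k + 1 = 23.
Given d = 24, check d ≤ 23: NO.
Slack = (n − k + 1) − d = -1.
The slack is negative: d = 24 exceeds n − k + 1 = 23 by 1, so the Singleton bound is violated and no linear [24, 2, 24]_11 code can exist. In particular it is not MDS (MDS requires d = n − k + 1 exactly).
Description: the claimed parameters are [24, 2, 24]_11; such a code would be impossible (violates the Singleton bound).


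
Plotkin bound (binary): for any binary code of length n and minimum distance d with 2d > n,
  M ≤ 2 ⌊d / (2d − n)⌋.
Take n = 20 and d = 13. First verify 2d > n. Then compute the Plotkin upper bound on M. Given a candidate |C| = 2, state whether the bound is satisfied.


Plotkin bound M ≤ 4; given |C| = 2 ≤ bound (satisfied).

Check applicability: 2d = 26, n = 20.
2d − n = 6 > 0, so Plotkin applies.
Compute d/(2d−n) = 13/6 ≈ 2.1667.
⌊d/(2d−n)⌋ = 2.
Plotkin bound: M ≤ 2·2 = 4.
Given |C| = 2, check: satisfied.
This |C| is below the Plotkin bound.


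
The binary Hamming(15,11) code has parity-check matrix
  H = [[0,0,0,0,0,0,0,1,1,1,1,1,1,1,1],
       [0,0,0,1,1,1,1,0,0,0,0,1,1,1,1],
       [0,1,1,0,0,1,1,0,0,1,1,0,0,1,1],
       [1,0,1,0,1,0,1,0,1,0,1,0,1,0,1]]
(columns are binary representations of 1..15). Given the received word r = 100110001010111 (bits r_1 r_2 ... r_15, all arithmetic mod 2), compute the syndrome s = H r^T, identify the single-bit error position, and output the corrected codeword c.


s = (1, 1, 1, 0)^T, error position = 14, corrected codeword c = 100110001010101

Compute s = H r^T mod 2 one row at a time:
  s_1 = 0 + 1 + 0 + 1 + 0 + 1 + 1 + 1 = 5 ≡ 1 (mod 2).
  s_2 = 1 + 1 + 0 + 0 + 0 + 1 + 1 + 1 = 5 ≡ 1 (mod 2).
  s_3 = 0 + 0 + 0 + 0 + 0 + 1 + 1 + 1 = 3 ≡ 1 (mod 2).
  s_4 = 1 + 0 + 1 + 0 + 1 + 1 + 1 + 1 = 6 ≡ 0 (mod 2).
s = (1, 1, 1, 0)^T — this equals column 14 of H (binary 1110), so error is at position 14.
Correct: flip bit 14 of r = 100110001010111 to get c = 100110001010101.


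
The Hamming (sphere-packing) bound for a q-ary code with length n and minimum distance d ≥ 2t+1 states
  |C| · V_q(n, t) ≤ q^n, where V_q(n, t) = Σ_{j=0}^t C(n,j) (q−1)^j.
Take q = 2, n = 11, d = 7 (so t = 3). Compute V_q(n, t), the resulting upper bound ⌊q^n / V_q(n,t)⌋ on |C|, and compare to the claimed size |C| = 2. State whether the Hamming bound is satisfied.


V_q(n, t) = 232, q^n = 2048, Hamming bound = 8, |C| = 2 ≤ bound (satisfied).

Step 1: Compute V_q(n, t) = Σ_{j=0}^3 C(n, j) (q−1)^j.
  j = 0: C(11,0)·(1)^0 = 1·1 = 1.
  j = 1: C(11,1)·(1)^1 = 11·1 = 11.
  j = 2: C(11,2)·(1)^2 = 55·1 = 55.
  j = 3: C(11,3)·(1)^3 = 165·1 = 165.
  V_q(n, t) = 1 + 11 + 55 + 165 = 232.
Step 2: q^n = 2^11 = 2048.
Step 3: Hamming bound ⌊q^n / V_q(n,t)⌋ = ⌊2048/232⌋ = 8.
Step 4: Compare |C| = 2 to 8: satisfied.
The claimed |C| lies below the Hamming bound.


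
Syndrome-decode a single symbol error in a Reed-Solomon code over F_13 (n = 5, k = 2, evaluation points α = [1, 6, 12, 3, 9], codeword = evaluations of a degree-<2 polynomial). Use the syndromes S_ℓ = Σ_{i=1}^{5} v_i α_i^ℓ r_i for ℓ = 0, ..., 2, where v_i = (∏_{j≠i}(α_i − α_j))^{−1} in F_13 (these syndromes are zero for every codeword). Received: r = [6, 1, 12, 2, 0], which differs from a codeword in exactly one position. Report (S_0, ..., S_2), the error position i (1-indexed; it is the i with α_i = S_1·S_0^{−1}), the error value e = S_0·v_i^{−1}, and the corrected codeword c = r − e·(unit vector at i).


S = (10, 10, 10), error at position 1, error magnitude e = 12, c = [7, 1, 12, 2, 0].

Step 1: column multipliers v_i = (∏_{j≠i}(α_i − α_j))^{−1} mod 13.
  i = 1 (α = 1): (1−6)(1−12)(1−3)(1−9) = (−5)·(−11)·(−2)·(−8) = 880 ≡ 9, so v_1 = 9^{−1} = 3 (mod 13).
  i = 2 (α = 6): (6−1)(6−12)(6−3)(6−9) = 5·(−6)·3·(−3) = 270 ≡ 10, so v_2 = 10^{−1} = 4 (mod 13).
  i = 3 (α = 12): (12−1)(12−6)(12−3)(12−9) = 11·6·9·3 = 1782 ≡ 1, so v_3 = 1^{−1} = 1 (mod 13).
  i = 4 (α = 3): (3−1)(3−6)(3−12)(3−9) = 2·(−3)·(−9)·(−6) = −324 ≡ 1, so v_4 = 1^{−1} = 1 (mod 13).
  i = 5 (α = 9): (9−1)(9−6)(9−12)(9−3) = 8·3·(−3)·6 = −432 ≡ 10, so v_5 = 10^{−1} = 4 (mod 13).
  v = [3, 4, 1, 1, 4].
Step 2: syndromes of r = [6, 1, 12, 2, 0] (all sums mod 13).
  S_0 = Σ v_i r_i = 3·6 + 4·1 + 1·12 + 1·2 + 4·0 = 36 ≡ 10.
  S_1 = Σ v_i α_i r_i = 3·1·6 + 4·6·1 + 1·12·12 + 1·3·2 + 4·9·0 = 192 ≡ 10.
  α_i^2 mod 13 = [1, 10, 1, 9, 3].
  S_2 = Σ v_i α_i^2 r_i = 3·1·6 + 4·10·1 + 1·1·12 + 1·9·2 + 4·3·0 = 88 ≡ 10.
  S = (10, 10, 10) ≠ 0, so r is not a codeword (an error is present).
Step 3: locate the error. For a single error e at position i, S_ℓ = v_i·e·α_i^ℓ, so α_err = S_1/S_0.
  S_0^{−1} = 10^{−1} = 4 (mod 13), so α_err = 10·4 = 40 ≡ 1 = α_1. Error position i = 1.
  Consistency check: S_2/S_1 = 10·4 = 40 ≡ 1 = α_err ✓ (single-error assumption holds).
Step 4: error magnitude e = S_0/v_1 = S_0·∏_{j≠1}(α_1 − α_j) = 10·9 = 90 ≡ 12 (mod 13).
Step 5: correct position 1: c_1 = r_1 − e = 6 − 12 ≡ 7 (mod 13). Hence c = [7, 1, 12, 2, 0].
  Check: interpolating c through the α_i gives m(x) = 3 + 4·x (degree < 2) with m(α_i) = c_i for every i, so c is indeed a codeword.


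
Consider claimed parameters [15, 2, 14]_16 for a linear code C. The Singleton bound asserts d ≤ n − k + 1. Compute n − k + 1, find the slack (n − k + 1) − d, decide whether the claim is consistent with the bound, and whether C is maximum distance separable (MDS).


Singleton RHS = n − k + 1 = 14, slack = 0, bound satisfied, MDS.

Singleton bound: d ≤ n − k + 1.
Here n = 15, k = 2, so n − k + 1 = 14.
Given d = 14, check d ≤ 14: YES.
Slack = (n − k + 1) − d = 0.
The code is MDS (slack = 0).
Description: the claimed parameters are [15, 2, 14]_16; such a code would be MDS (meets Singleton bound).
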